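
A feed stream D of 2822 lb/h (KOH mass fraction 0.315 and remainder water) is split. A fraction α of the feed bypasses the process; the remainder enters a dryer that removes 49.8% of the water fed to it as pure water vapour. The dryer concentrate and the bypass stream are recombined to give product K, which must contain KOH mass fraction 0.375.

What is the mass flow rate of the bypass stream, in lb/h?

1498 lb/h

All 2822×0.315 = 888.93 lb/h of KOH reaches K, so K = 888.93/0.375 = 2370.5 lb/h and vapour = 451.52 lb/h.
The evaporator receives (1−α)·2822 of feed at 0.685 water and removes 0.498 of that water:
0.498×0.685×(1−α)×2822 = 451.52
(1−α) = 451.52/962.67 = 0.4690;  α = 0.5310.
Bypass flow = 0.5310×2822 = 1498.4 lb/h.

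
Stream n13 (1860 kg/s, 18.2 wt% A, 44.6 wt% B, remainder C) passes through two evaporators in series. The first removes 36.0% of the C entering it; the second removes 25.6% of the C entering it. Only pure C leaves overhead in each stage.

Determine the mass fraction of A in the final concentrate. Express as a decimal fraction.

C in feed = 1860×0.372 = 691.92 kg/s.
After stage 1: C left = (1−0.360)×691.92 = 442.83; stream total = 1610.9 kg/s.
After stage 2: C left = (1−0.256)×442.83 = 329.46; final concentrate = 1497.5 kg/s.
A fraction = 338.52/1497.5 = 0.226.

0.226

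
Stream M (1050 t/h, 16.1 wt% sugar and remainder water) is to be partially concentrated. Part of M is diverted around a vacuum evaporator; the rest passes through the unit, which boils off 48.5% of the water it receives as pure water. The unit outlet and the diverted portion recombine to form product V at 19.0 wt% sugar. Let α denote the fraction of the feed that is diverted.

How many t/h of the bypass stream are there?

All 1050×0.161 = 169.05 t/h of sugar reaches V, so V = 169.05/0.190 = 889.74 t/h and vapour = 160.26 t/h.
The evaporator receives (1−α)·1050 of feed at 0.839 water and removes 0.485 of that water:
0.485×0.839×(1−α)×1050 = 160.26
(1−α) = 160.26/427.26 = 0.3751;  α = 0.6249.
Bypass flow = 0.6249×1050 = 656.15 t/h.

656.2 t/h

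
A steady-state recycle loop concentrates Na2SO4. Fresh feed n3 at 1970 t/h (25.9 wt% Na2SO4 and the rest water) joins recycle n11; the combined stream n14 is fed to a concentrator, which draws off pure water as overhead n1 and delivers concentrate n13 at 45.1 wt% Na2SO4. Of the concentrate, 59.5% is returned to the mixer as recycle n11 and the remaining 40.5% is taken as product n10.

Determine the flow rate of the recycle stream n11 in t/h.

Overall Na2SO4 balance (none leaves overhead): Na2SO4 in fresh feed = Na2SO4 in product, i.e. 1970×0.259 = (1−0.595)·n13·0.451.
n13 = 510.23/(0.451×0.405) = 2793.4 t/h.
Recycle n11 = 0.595×2793.4 = 1662.1 t/h.

1662 t/h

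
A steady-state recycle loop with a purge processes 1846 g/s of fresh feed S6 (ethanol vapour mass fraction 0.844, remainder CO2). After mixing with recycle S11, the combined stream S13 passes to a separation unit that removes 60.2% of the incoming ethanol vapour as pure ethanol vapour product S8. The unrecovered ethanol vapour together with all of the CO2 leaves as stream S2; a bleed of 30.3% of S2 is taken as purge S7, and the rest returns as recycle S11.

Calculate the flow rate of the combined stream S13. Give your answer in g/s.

CO2 enters only via S6 and leaves only via the purge: 1846×0.156 = 0.303×(CO2 in S2), and the separation unit passes all CO2, so CO2 in S13 = CO2 in S2 = 950.42 g/s.
ethanol vapour in S13: m_A = 1846×0.844 + (1−0.303)·(1−0.602)·m_A, so m_A = 1558/0.7226 = 2156.2 g/s.
S13 = 2156.2 + 950.42 = 3106.6 g/s.

3107 g/s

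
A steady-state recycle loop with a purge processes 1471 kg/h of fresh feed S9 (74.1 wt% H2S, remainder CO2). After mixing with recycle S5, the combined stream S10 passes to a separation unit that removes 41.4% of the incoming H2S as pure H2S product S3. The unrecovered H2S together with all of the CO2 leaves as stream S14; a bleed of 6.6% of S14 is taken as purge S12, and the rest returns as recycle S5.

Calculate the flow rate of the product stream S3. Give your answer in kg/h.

H2S in S10: m_A = 1471×0.741 + (1−0.066)·(1−0.414)·m_A, so m_A = 1090/0.4527 = 2407.9 kg/h.
Product S3 = 0.414×2407.9 = 996.88 kg/h.

996.9 kg/h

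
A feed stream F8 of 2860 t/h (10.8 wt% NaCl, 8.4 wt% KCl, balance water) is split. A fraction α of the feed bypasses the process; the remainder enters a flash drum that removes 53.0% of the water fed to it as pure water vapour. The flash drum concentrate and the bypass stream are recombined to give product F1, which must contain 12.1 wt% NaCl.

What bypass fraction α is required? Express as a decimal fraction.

0.749

All 2860×0.108 = 308.88 t/h of NaCl reaches F1, so F1 = 308.88/0.121 = 2552.7 t/h and vapour = 307.27 t/h.
The evaporator receives (1−α)·2860 of feed at 0.808 water and removes 0.530 of that water:
0.530×0.808×(1−α)×2860 = 307.27
(1−α) = 307.27/1224.8 = 0.2509;  α = 0.7491.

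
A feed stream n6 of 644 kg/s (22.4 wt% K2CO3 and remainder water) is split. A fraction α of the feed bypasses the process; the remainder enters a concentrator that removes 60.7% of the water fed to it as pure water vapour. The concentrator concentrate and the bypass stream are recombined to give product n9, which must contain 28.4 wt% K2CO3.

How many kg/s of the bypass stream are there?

355.2 kg/s

All 644×0.224 = 144.26 kg/s of K2CO3 reaches n9, so n9 = 144.26/0.284 = 507.94 kg/s and vapour = 136.06 kg/s.
The evaporator receives (1−α)·644 of feed at 0.776 water and removes 0.607 of that water:
0.607×0.776×(1−α)×644 = 136.06
(1−α) = 136.06/303.34 = 0.4485;  α = 0.5515.
Bypass flow = 0.5515×644 = 355.15 kg/s.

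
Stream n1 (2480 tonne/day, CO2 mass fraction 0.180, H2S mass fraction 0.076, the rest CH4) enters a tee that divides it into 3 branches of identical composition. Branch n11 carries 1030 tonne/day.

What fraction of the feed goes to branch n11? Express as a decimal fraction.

0.415

Fraction to n11 = 1030/2480 = 0.4153.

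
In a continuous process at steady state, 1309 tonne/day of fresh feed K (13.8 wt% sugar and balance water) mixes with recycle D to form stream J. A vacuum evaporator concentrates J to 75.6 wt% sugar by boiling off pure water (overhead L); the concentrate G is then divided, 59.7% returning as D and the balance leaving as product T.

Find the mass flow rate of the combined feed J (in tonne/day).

1663 tonne/day

Overall sugar balance (none leaves overhead): sugar in fresh feed = sugar in product, i.e. 1309×0.138 = (1−0.597)·G·0.756.
G = 180.64/(0.756×0.403) = 592.91 tonne/day.
Recycle D = 0.597×592.91 = 353.97 tonne/day.
Combined feed J = 1309 + 353.97 = 1663 tonne/day.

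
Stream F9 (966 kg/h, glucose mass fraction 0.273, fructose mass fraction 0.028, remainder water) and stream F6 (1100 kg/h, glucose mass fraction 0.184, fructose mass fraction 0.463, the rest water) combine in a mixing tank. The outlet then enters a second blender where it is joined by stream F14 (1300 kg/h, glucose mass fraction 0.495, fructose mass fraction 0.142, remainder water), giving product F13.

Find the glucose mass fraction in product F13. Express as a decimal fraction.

0.330

Overall, product flow = 3366 kg/h.
glucose in = 966×0.273 + 1100×0.184 + 1300×0.495 = 1109.6 kg/h.
glucose fraction in F13 = 0.330.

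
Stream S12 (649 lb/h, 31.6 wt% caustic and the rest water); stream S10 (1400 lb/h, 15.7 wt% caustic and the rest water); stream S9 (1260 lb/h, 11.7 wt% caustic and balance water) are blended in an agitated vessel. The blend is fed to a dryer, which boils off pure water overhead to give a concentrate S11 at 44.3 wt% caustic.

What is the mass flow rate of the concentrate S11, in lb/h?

caustic entering = 649×0.316 + 1400×0.157 + 1260×0.117 = 572.3 lb/h.
All caustic reports to S11, so S11 = 572.3/0.443 = 1291.9 lb/h.

1292 lb/h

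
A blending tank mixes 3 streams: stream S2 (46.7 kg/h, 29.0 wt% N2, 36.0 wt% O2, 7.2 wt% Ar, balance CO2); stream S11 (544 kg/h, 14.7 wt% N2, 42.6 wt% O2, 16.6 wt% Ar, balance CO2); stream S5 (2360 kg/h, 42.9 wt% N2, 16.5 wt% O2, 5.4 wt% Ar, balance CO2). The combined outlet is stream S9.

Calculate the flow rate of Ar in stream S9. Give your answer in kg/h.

221.1 kg/h

Ar out = Ar in = 46.7×0.072 + 544×0.166 + 2360×0.054 = 221.11 kg/h.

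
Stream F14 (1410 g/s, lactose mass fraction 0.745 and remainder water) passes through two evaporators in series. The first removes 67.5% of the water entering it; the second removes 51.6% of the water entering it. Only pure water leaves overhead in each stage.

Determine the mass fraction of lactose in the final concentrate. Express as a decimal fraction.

water in feed = 1410×0.255 = 359.55 g/s.
After stage 1: water left = (1−0.675)×359.55 = 116.85; stream total = 1167.3 g/s.
After stage 2: water left = (1−0.516)×116.85 = 56.557; final concentrate = 1107 g/s.
lactose fraction = 1050.5/1107 = 0.949.

0.949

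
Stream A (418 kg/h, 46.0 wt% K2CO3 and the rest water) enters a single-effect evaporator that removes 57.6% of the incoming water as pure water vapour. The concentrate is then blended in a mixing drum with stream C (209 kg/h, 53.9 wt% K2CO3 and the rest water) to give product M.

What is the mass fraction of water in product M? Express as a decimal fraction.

0.3864

Vapour removed = 0.576×0.540×418 = 130.01 kg/h; concentrate = 287.99 kg/h.
water reaching the mixer = 95.705 (from concentrate) + 209×0.461 = 192.05 kg/h.
Product flow = 287.99 + 209 = 496.99 kg/h; water fraction = 0.3864.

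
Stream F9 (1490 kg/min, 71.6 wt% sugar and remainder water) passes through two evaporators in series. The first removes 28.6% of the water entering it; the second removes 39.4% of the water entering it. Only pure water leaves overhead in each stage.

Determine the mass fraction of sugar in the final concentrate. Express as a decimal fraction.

water in feed = 1490×0.284 = 423.16 kg/min.
After stage 1: water left = (1−0.286)×423.16 = 302.14; stream total = 1369 kg/min.
After stage 2: water left = (1−0.394)×302.14 = 183.09; final concentrate = 1249.9 kg/min.
sugar fraction = 1066.8/1249.9 = 0.854.

0.854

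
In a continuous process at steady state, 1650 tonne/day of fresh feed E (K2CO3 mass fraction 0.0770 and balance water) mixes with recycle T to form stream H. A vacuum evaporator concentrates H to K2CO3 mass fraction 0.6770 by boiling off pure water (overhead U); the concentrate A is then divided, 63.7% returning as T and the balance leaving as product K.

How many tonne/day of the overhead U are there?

Overall K2CO3 balance (none leaves overhead): K2CO3 in fresh feed = K2CO3 in product, i.e. 1650×0.077 = (1−0.637)·A·0.677.
A = 127.05/(0.677×0.363) = 516.99 tonne/day.
Recycle T = 0.637×516.99 = 329.32 tonne/day.
Combined feed H = 1650 + 329.32 = 1979.3 tonne/day.
Overhead U = H − A = 1979.3 − 516.99 = 1462.3 tonne/day.

1462 tonne/day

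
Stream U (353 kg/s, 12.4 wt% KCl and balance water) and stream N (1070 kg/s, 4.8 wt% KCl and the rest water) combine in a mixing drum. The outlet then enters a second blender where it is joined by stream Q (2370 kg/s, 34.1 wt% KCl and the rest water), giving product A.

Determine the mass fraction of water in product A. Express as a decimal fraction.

Overall, product flow = 3793 kg/s.
water in = 353×0.876 + 1070×0.952 + 2370×0.659 = 2889.7 kg/s.
water fraction in A = 0.762.

0.762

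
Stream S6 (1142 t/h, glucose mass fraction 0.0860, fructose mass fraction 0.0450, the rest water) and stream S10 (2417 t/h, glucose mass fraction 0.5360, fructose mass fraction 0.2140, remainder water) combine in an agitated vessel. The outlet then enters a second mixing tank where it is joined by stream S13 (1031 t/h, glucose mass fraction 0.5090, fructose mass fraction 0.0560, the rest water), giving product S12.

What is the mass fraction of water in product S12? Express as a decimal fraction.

Overall, product flow = 4590 t/h.
water in = 1142×0.869 + 2417×0.250 + 1031×0.435 = 2045.1 t/h.
water fraction in S12 = 0.4456.

0.4456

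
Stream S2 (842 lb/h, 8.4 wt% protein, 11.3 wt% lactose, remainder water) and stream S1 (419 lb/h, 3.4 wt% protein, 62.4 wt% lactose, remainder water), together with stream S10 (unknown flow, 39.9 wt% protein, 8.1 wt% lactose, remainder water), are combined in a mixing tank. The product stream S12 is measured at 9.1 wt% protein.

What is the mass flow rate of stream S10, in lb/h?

Let S10 be the unknown flow. Total out = 1261 + S10.
protein balance: 84.974 + 0.399·S10 = 0.091·(1261 + S10)
(0.399 − 0.091)·S10 = 0.091×1261 − 84.974 = 29.777
S10 = 29.777 / 0.308 = 96.679 lb/h

96.68 lb/h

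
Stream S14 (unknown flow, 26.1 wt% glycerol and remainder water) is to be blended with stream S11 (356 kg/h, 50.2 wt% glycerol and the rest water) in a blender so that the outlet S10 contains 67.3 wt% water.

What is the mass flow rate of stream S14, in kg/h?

Let S14 be the unknown flow. Total out = 356 + S14.
water balance: 177.29 + 0.739·S14 = 0.673·(356 + S14)
(0.739 − 0.673)·S14 = 0.673×356 − 177.29 = 62.3
S14 = 62.3 / 0.066 = 943.94 kg/h

943.9 kg/h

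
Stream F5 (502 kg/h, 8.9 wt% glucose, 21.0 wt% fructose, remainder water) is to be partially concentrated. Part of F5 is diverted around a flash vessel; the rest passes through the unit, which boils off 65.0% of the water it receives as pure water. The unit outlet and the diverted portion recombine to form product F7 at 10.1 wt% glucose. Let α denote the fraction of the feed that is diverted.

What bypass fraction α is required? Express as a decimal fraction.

0.739

All 502×0.089 = 44.678 kg/h of glucose reaches F7, so F7 = 44.678/0.101 = 442.36 kg/h and vapour = 59.644 kg/h.
The evaporator receives (1−α)·502 of feed at 0.701 water and removes 0.650 of that water:
0.650×0.701×(1−α)×502 = 59.644
(1−α) = 59.644/228.74 = 0.2608;  α = 0.7392.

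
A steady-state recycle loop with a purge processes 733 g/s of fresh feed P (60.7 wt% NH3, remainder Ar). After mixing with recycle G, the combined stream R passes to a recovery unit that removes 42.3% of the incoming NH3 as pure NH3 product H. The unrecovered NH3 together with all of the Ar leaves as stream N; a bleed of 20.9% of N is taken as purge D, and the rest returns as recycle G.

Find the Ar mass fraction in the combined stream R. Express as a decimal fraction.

0.6274

Ar enters only via P and leaves only via the purge: 733×0.393 = 0.209×(Ar in N), and the recovery unit passes all Ar, so Ar in R = Ar in N = 1378.3 g/s.
NH3 in R: m_A = 733×0.607 + (1−0.209)·(1−0.423)·m_A, so m_A = 444.93/0.5436 = 818.5 g/s.
R = 818.5 + 1378.3 = 2196.8 g/s.
Ar fraction in R = 1378.3/2196.8 = 0.6274.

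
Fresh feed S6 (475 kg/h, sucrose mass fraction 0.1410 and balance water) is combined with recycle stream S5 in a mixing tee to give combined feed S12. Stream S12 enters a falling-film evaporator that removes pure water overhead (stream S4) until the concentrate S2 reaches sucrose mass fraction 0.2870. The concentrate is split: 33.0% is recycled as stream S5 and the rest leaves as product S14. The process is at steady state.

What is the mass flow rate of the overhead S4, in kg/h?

241.6 kg/h

Overall sucrose balance (none leaves overhead): sucrose in fresh feed = sucrose in product, i.e. 475×0.141 = (1−0.330)·S2·0.287.
S2 = 66.975/(0.287×0.670) = 348.3 kg/h.
Recycle S5 = 0.330×348.3 = 114.94 kg/h.
Combined feed S12 = 475 + 114.94 = 589.94 kg/h.
Overhead S4 = S12 − S2 = 589.94 − 348.3 = 241.64 kg/h.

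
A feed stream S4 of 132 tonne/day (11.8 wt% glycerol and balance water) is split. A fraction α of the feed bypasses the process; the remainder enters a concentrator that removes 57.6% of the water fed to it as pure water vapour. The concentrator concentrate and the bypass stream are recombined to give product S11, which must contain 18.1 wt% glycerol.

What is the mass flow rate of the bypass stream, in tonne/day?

All 132×0.118 = 15.576 tonne/day of glycerol reaches S11, so S11 = 15.576/0.181 = 86.055 tonne/day and vapour = 45.945 tonne/day.
The evaporator receives (1−α)·132 of feed at 0.882 water and removes 0.576 of that water:
0.576×0.882×(1−α)×132 = 45.945
(1−α) = 45.945/67.06 = 0.6851;  α = 0.3149.
Bypass flow = 0.3149×132 = 41.563 tonne/day.

41.56 tonne/day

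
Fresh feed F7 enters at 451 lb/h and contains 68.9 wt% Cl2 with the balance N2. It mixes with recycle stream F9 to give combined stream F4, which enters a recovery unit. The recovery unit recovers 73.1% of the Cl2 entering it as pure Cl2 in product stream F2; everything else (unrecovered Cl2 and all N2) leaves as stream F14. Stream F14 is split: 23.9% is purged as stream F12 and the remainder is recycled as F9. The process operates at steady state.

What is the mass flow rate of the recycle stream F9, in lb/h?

N2 enters only via F7 and leaves only via the purge: 451×0.311 = 0.239×(N2 in F14), and the recovery unit passes all N2, so N2 in F4 = N2 in F14 = 586.87 lb/h.
Cl2 in F4: m_A = 451×0.689 + (1−0.239)·(1−0.731)·m_A, so m_A = 310.74/0.7953 = 390.72 lb/h.
F14 = (1−0.731)×390.72 + 586.87 = 691.97 lb/h.
Recycle F9 = (1−0.239)×691.97 = 526.59 lb/h.

526.6 lb/h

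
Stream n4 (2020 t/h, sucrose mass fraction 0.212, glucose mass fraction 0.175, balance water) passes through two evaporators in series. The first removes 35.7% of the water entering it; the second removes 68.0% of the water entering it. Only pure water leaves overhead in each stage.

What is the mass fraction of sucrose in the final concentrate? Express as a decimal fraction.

water in feed = 2020×0.613 = 1238.3 t/h.
After stage 1: water left = (1−0.357)×1238.3 = 796.2; stream total = 1577.9 t/h.
After stage 2: water left = (1−0.680)×796.2 = 254.78; final concentrate = 1036.5 t/h.
sucrose fraction = 428.24/1036.5 = 0.413.

0.413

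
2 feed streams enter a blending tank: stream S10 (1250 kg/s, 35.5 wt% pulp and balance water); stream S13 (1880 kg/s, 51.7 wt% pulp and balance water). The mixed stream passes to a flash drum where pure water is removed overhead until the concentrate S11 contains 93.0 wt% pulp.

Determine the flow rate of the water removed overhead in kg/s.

pulp entering = 1250×0.355 + 1880×0.517 = 1415.7 kg/s.
All pulp reports to S11, so S11 = 1415.7/0.930 = 1522.3 kg/s.
Total feed = 3130 kg/s; overhead = 3130 − 1522.3 = 1607.7 kg/s.

1608 kg/s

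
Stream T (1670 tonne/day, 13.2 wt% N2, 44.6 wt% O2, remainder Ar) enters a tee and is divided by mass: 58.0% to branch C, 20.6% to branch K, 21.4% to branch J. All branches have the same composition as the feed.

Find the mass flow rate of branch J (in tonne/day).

Branch J flow = 0.214×1670 = 357.38 tonne/day.

357.4 tonne/day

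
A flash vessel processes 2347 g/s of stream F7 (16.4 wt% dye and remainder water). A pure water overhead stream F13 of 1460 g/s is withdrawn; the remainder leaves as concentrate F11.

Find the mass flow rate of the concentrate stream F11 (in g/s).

887 g/s

Concentrate = 2347 − 1460 = 887 g/s.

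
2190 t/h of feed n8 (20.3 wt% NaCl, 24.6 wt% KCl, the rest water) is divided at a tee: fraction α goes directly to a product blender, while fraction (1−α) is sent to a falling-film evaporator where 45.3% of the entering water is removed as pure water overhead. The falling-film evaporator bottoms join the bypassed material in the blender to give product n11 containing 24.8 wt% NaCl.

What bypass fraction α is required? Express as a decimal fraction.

0.273

All 2190×0.203 = 444.57 t/h of NaCl reaches n11, so n11 = 444.57/0.248 = 1792.6 t/h and vapour = 397.38 t/h.
The evaporator receives (1−α)·2190 of feed at 0.551 water and removes 0.453 of that water:
0.453×0.551×(1−α)×2190 = 397.38
(1−α) = 397.38/546.63 = 0.7270;  α = 0.2730.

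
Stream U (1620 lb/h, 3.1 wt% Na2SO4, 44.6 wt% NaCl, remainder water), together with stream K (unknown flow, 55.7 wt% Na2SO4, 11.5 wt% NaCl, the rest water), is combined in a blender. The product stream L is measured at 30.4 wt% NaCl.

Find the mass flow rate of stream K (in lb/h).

Let K be the unknown flow. Total out = 1620 + K.
NaCl balance: 722.52 + 0.115·K = 0.304·(1620 + K)
(0.115 − 0.304)·K = 0.304×1620 − 722.52 = -230.04
K = -230.04 / -0.189 = 1217.1 lb/h

1217 lb/h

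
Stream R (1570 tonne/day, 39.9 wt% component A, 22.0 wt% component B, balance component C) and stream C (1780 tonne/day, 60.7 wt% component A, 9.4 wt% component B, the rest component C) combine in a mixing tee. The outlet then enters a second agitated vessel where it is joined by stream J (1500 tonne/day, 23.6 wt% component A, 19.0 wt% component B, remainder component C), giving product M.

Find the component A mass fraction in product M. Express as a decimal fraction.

0.4249

Overall, product flow = 4850 tonne/day.
component A in = 1570×0.399 + 1780×0.607 + 1500×0.236 = 2060.9 tonne/day.
component A fraction in M = 0.4249.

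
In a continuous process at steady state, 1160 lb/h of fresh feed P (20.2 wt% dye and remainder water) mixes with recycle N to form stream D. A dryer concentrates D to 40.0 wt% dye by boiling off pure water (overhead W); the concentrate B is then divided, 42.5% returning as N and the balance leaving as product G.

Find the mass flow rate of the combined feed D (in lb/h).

1593 lb/h

Overall dye balance (none leaves overhead): dye in fresh feed = dye in product, i.e. 1160×0.202 = (1−0.425)·B·0.400.
B = 234.32/(0.400×0.575) = 1018.8 lb/h.
Recycle N = 0.425×1018.8 = 432.98 lb/h.
Combined feed D = 1160 + 432.98 = 1593 lb/h.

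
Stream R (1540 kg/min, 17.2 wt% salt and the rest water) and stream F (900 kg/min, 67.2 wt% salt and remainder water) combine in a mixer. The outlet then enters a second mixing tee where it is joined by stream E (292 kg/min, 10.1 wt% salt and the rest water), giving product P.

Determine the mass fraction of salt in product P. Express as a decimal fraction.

Overall, product flow = 2732 kg/min.
salt in = 1540×0.172 + 900×0.672 + 292×0.101 = 899.17 kg/min.
salt fraction in P = 0.329.

0.329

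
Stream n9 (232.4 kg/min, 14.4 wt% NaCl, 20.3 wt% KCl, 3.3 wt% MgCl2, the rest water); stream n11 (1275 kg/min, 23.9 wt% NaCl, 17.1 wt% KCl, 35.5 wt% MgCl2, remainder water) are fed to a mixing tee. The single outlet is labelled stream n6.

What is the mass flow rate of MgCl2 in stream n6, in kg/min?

MgCl2 out = MgCl2 in = 232.4×0.033 + 1275×0.355 = 460.29 kg/min.

460.3 kg/min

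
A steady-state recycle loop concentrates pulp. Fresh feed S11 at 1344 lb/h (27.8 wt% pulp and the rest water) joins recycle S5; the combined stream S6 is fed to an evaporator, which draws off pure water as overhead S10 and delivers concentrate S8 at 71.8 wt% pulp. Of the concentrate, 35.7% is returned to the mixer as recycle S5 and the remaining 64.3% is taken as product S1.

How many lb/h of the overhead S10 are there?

823.6 lb/h

Overall pulp balance (none leaves overhead): pulp in fresh feed = pulp in product, i.e. 1344×0.278 = (1−0.357)·S8·0.718.
S8 = 373.63/(0.718×0.643) = 809.3 lb/h.
Recycle S5 = 0.357×809.3 = 288.92 lb/h.
Combined feed S6 = 1344 + 288.92 = 1632.9 lb/h.
Overhead S10 = S6 − S8 = 1632.9 − 809.3 = 823.62 lb/h.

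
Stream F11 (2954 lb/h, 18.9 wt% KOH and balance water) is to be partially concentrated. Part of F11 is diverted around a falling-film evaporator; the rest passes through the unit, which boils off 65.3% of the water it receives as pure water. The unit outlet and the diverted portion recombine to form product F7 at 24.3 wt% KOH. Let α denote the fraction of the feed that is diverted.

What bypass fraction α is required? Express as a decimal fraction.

All 2954×0.189 = 558.31 lb/h of KOH reaches F7, so F7 = 558.31/0.243 = 2297.6 lb/h and vapour = 656.44 lb/h.
The evaporator receives (1−α)·2954 of feed at 0.811 water and removes 0.653 of that water:
0.653×0.811×(1−α)×2954 = 656.44
(1−α) = 656.44/1564.4 = 0.4196;  α = 0.5804.

0.580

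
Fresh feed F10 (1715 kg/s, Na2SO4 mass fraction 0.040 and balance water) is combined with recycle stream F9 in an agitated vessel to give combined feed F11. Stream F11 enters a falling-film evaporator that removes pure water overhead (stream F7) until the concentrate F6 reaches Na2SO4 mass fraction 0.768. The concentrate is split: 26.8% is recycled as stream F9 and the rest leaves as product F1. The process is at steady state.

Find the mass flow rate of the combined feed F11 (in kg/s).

Overall Na2SO4 balance (none leaves overhead): Na2SO4 in fresh feed = Na2SO4 in product, i.e. 1715×0.040 = (1−0.268)·F6·0.768.
F6 = 68.6/(0.768×0.732) = 122.03 kg/s.
Recycle F9 = 0.268×122.03 = 32.703 kg/s.
Combined feed F11 = 1715 + 32.703 = 1747.7 kg/s.

1748 kg/s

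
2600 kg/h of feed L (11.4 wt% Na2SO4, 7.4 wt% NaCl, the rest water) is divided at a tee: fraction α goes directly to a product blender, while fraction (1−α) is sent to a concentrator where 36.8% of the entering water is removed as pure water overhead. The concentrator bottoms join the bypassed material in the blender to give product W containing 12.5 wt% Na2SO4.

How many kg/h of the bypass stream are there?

1834 kg/h

All 2600×0.114 = 296.4 kg/h of Na2SO4 reaches W, so W = 296.4/0.125 = 2371.2 kg/h and vapour = 228.8 kg/h.
The evaporator receives (1−α)·2600 of feed at 0.812 water and removes 0.368 of that water:
0.368×0.812×(1−α)×2600 = 228.8
(1−α) = 228.8/776.92 = 0.2945;  α = 0.7055.
Bypass flow = 0.7055×2600 = 1834.3 kg/h.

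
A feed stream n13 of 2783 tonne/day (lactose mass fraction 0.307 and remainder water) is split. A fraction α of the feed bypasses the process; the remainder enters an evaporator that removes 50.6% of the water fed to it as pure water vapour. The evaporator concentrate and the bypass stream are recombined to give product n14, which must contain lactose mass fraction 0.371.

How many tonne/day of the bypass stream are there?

All 2783×0.307 = 854.38 tonne/day of lactose reaches n14, so n14 = 854.38/0.371 = 2302.9 tonne/day and vapour = 480.09 tonne/day.
The evaporator receives (1−α)·2783 of feed at 0.693 water and removes 0.506 of that water:
0.506×0.693×(1−α)×2783 = 480.09
(1−α) = 480.09/975.88 = 0.4920;  α = 0.5080.
Bypass flow = 0.5080×2783 = 1413.9 tonne/day.

1414 tonne/day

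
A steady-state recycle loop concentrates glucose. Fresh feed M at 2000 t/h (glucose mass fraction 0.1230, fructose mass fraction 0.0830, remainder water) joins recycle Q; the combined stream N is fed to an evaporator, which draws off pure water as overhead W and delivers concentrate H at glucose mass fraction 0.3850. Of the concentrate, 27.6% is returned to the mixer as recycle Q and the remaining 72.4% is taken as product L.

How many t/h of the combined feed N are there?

2244 t/h

Overall glucose balance (none leaves overhead): glucose in fresh feed = glucose in product, i.e. 2000×0.123 = (1−0.276)·H·0.385.
H = 246/(0.385×0.724) = 882.54 t/h.
Recycle Q = 0.276×882.54 = 243.58 t/h.
Combined feed N = 2000 + 243.58 = 2243.6 t/h.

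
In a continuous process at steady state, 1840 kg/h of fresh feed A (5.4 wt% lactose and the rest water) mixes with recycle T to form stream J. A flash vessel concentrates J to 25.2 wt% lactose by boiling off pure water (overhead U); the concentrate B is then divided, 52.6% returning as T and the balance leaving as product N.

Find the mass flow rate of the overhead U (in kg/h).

1446 kg/h

Overall lactose balance (none leaves overhead): lactose in fresh feed = lactose in product, i.e. 1840×0.054 = (1−0.526)·B·0.252.
B = 99.36/(0.252×0.474) = 831.83 kg/h.
Recycle T = 0.526×831.83 = 437.54 kg/h.
Combined feed J = 1840 + 437.54 = 2277.5 kg/h.
Overhead U = J − B = 2277.5 − 831.83 = 1445.7 kg/h.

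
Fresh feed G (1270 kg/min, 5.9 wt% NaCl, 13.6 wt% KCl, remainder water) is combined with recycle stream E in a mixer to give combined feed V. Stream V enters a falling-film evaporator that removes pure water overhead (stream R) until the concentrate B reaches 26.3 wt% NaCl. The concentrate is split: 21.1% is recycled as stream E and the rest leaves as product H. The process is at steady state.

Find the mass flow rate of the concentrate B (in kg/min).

361.1 kg/min

Overall NaCl balance (none leaves overhead): NaCl in fresh feed = NaCl in product, i.e. 1270×0.059 = (1−0.211)·B·0.263.
B = 74.93/(0.263×0.789) = 361.1 kg/min.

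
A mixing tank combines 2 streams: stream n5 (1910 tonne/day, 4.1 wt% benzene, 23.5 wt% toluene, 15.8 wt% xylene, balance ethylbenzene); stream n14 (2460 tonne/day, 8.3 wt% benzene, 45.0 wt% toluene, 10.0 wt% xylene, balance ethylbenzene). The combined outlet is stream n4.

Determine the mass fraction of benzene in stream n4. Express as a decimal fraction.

0.0646

Total flow out = 1910 + 2460 = 4370 tonne/day.
benzene in = 1910×0.041 + 2460×0.083 = 282.49 tonne/day.
benzene mass fraction in n4 = 282.49/4370 = 0.0646.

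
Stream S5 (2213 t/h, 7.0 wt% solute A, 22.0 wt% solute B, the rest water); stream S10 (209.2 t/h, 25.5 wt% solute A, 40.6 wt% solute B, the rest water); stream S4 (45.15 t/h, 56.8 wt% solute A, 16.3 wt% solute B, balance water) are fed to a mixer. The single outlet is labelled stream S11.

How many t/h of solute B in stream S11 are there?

solute B out = solute B in = 2213×0.220 + 209.2×0.406 + 45.15×0.163 = 579.15 t/h.

579.2 t/h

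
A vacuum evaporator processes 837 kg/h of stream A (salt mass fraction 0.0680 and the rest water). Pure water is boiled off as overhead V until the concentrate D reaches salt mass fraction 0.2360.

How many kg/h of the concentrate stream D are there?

241.2 kg/h

salt is conserved: 837×0.068 = 56.916 kg/h all reports to the concentrate.
Concentrate = 56.916/(target fraction) = 241.17 kg/h.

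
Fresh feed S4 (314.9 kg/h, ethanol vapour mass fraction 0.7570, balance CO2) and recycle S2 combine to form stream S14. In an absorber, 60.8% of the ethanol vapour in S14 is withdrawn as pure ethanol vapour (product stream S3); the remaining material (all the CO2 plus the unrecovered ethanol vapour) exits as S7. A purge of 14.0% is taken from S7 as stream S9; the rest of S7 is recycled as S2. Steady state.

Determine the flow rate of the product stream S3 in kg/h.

218.6 kg/h

ethanol vapour in S14: m_A = 314.9×0.757 + (1−0.140)·(1−0.608)·m_A, so m_A = 238.38/0.6629 = 359.61 kg/h.
Product S3 = 0.608×359.61 = 218.64 kg/h.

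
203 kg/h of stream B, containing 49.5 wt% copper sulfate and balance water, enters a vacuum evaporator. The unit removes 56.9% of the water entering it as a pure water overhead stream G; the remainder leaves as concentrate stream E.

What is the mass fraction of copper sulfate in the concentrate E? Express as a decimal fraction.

0.6946

copper sulfate is not removed: 203×0.495 = 100.48 kg/h of copper sulfate enters E.
water entering = 203×0.505 = 102.52 kg/h; overhead removed = 0.569×102.52 = 58.331 kg/h.
Concentrate = 203 − 58.331 = 144.67 kg/h.
Mass fraction = 100.48/144.67 = 0.6946.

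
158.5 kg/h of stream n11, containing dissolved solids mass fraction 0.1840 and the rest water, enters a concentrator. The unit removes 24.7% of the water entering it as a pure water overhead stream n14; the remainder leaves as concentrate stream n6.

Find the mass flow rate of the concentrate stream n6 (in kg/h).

126.6 kg/h

water entering = 158.5×0.816 = 129.34 kg/h; overhead removed = 0.247×129.34 = 31.946 kg/h.
Concentrate = 158.5 − 31.946 = 126.55 kg/h.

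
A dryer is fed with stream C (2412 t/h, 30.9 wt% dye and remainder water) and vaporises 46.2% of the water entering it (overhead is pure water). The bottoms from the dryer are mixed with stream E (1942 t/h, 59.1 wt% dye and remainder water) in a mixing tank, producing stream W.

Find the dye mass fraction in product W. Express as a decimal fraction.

0.528

Vapour removed = 0.462×0.691×2412 = 770.01 t/h; concentrate = 1642 t/h.
dye reaching the mixer = 745.31 (from concentrate) + 1942×0.591 = 1893 t/h.
Product flow = 1642 + 1942 = 3584 t/h; dye fraction = 0.528.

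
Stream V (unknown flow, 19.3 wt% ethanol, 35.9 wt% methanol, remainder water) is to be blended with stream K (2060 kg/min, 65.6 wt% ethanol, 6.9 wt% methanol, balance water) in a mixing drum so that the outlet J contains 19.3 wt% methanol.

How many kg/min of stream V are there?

1539 kg/min

Let V be the unknown flow. Total out = 2060 + V.
methanol balance: 142.14 + 0.359·V = 0.193·(2060 + V)
(0.359 − 0.193)·V = 0.193×2060 − 142.14 = 255.44
V = 255.44 / 0.166 = 1538.8 kg/min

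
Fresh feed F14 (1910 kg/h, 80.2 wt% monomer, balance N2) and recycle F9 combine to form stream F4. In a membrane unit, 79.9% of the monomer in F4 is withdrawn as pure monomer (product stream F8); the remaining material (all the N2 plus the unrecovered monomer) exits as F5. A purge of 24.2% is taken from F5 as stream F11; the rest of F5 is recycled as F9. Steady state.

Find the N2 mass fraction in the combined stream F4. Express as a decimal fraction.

0.464

N2 enters only via F14 and leaves only via the purge: 1910×0.198 = 0.242×(N2 in F5), and the membrane unit passes all N2, so N2 in F4 = N2 in F5 = 1562.7 kg/h.
monomer in F4: m_A = 1910×0.802 + (1−0.242)·(1−0.799)·m_A, so m_A = 1531.8/0.8476 = 1807.2 kg/h.
F4 = 1807.2 + 1562.7 = 3369.9 kg/h.
N2 fraction in F4 = 1562.7/3369.9 = 0.464.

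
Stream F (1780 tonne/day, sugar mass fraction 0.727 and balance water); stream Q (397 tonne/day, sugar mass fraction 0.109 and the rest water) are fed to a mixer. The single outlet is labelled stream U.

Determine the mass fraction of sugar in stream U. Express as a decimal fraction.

0.614

Total flow out = 1780 + 397 = 2177 tonne/day.
sugar in = 1780×0.727 + 397×0.109 = 1337.3 tonne/day.
sugar mass fraction in U = 1337.3/2177 = 0.614.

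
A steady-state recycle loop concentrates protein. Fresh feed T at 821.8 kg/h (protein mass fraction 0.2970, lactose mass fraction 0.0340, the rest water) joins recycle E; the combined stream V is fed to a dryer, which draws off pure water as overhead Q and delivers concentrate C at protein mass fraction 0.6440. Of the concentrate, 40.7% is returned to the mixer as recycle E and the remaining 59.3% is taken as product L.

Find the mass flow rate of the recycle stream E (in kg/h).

260.1 kg/h

Overall protein balance (none leaves overhead): protein in fresh feed = protein in product, i.e. 821.8×0.297 = (1−0.407)·C·0.644.
C = 244.07/(0.644×0.593) = 639.12 kg/h.
Recycle E = 0.407×639.12 = 260.12 kg/h.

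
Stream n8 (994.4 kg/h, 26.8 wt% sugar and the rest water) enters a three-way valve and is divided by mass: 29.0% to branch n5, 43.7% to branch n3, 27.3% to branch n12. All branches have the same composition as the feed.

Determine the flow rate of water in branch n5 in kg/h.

Branch n5 total = 0.290×994.4 = 288.38 kg/h.
water in n5 = 0.732×288.38 = 211.09 kg/h.

211.1 kg/h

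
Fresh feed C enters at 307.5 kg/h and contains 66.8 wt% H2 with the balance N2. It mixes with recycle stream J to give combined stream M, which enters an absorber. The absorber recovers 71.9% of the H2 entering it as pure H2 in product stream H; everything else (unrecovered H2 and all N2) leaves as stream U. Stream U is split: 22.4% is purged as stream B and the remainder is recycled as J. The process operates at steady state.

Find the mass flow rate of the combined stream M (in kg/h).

718.5 kg/h

N2 enters only via C and leaves only via the purge: 307.5×0.332 = 0.224×(N2 in U), and the absorber passes all N2, so N2 in M = N2 in U = 455.76 kg/h.
H2 in M: m_A = 307.5×0.668 + (1−0.224)·(1−0.719)·m_A, so m_A = 205.41/0.7819 = 262.69 kg/h.
M = 262.69 + 455.76 = 718.45 kg/h.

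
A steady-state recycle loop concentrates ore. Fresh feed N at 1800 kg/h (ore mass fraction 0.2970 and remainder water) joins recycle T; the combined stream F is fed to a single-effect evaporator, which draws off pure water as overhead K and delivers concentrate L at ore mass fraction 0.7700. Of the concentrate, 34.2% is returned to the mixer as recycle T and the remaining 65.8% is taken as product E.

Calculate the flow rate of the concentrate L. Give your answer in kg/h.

1055 kg/h

Overall ore balance (none leaves overhead): ore in fresh feed = ore in product, i.e. 1800×0.297 = (1−0.342)·L·0.770.
L = 534.6/(0.770×0.658) = 1055.1 kg/h.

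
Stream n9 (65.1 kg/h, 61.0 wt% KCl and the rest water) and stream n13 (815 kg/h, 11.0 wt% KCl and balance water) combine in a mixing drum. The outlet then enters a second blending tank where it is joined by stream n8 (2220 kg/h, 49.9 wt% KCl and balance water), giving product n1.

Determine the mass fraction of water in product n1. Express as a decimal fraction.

0.6009

Overall, product flow = 3100.1 kg/h.
water in = 65.1×0.390 + 815×0.890 + 2220×0.501 = 1863 kg/h.
water fraction in n1 = 0.6009.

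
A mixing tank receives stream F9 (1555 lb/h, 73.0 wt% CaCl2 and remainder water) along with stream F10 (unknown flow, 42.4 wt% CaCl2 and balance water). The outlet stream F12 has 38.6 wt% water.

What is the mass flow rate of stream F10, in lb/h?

Let F10 be the unknown flow. Total out = 1555 + F10.
water balance: 419.85 + 0.576·F10 = 0.386·(1555 + F10)
(0.576 − 0.386)·F10 = 0.386×1555 − 419.85 = 180.38
F10 = 180.38 / 0.190 = 949.37 lb/h

949.4 lb/h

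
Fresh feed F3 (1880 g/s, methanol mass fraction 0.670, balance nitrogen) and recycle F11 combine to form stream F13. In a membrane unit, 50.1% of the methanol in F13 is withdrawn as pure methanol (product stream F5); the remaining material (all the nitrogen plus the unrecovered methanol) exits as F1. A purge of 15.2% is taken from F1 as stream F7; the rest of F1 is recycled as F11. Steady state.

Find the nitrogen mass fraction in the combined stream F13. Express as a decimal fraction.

0.651

nitrogen enters only via F3 and leaves only via the purge: 1880×0.330 = 0.152×(nitrogen in F1), and the membrane unit passes all nitrogen, so nitrogen in F13 = nitrogen in F1 = 4081.6 g/s.
methanol in F13: m_A = 1880×0.670 + (1−0.152)·(1−0.501)·m_A, so m_A = 1259.6/0.5768 = 2183.6 g/s.
F13 = 2183.6 + 4081.6 = 6265.2 g/s.
nitrogen fraction in F13 = 4081.6/6265.2 = 0.651.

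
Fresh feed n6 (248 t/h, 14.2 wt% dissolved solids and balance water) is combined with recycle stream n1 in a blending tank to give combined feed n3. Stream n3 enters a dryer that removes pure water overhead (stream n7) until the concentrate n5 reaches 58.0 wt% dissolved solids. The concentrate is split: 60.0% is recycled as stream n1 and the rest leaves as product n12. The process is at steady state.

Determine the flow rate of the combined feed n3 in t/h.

339.1 t/h

Overall dissolved solids balance (none leaves overhead): dissolved solids in fresh feed = dissolved solids in product, i.e. 248×0.142 = (1−0.600)·n5·0.580.
n5 = 35.216/(0.580×0.400) = 151.79 t/h.
Recycle n1 = 0.600×151.79 = 91.076 t/h.
Combined feed n3 = 248 + 91.076 = 339.08 t/h.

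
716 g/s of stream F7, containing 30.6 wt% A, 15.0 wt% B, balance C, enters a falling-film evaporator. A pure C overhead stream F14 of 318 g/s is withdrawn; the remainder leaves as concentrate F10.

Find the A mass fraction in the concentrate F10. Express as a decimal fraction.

A is not removed: 716×0.306 = 219.1 g/s of A enters F10.
Concentrate = 716 − 318 = 398 g/s.
Mass fraction = 219.1/398 = 0.550.

0.550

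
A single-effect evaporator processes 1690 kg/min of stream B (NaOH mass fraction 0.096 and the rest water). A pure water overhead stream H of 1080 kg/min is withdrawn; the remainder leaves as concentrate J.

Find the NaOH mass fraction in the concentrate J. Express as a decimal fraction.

0.266

NaOH is not removed: 1690×0.096 = 162.24 kg/min of NaOH enters J.
Concentrate = 1690 − 1080 = 610 kg/min.
Mass fraction = 162.24/610 = 0.266.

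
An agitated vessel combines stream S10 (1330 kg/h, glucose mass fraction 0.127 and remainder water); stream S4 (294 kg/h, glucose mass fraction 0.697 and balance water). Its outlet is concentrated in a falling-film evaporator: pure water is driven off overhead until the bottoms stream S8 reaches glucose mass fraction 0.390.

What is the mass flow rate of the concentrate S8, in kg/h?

958.5 kg/h

glucose entering = 1330×0.127 + 294×0.697 = 373.83 kg/h.
All glucose reports to S8, so S8 = 373.83/0.390 = 958.53 kg/h.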